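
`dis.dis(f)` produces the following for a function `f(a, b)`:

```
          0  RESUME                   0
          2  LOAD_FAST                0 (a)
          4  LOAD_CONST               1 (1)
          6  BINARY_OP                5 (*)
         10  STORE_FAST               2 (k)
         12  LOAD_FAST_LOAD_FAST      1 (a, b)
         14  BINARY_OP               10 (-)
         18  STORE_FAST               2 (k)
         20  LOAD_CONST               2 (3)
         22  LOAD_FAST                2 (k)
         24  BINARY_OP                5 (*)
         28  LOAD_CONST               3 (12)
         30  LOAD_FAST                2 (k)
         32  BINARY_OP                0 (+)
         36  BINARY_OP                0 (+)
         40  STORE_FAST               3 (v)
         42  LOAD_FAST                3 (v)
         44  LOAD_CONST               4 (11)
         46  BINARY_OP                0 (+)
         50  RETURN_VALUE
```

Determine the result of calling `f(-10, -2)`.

-9

LOAD_FAST a → push -10. Stack: [-10]
LOAD_CONST → push 1. Stack: [-10, 1]
BINARY_OP * → -10 * 1 = -10. Stack: [-10]
STORE_FAST k → k=-10. Stack: []
LOAD_FAST_LOAD_FAST a,b → push -10,-2. Stack: [-10, -2]
BINARY_OP - → -10 - -2 = -8. Stack: [-8]
STORE_FAST k → k=-8. Stack: []
LOAD_CONST → push 3. Stack: [3]
LOAD_FAST k → push -8. Stack: [3, -8]
BINARY_OP * → 3 * -8 = -24. Stack: [-24]
LOAD_CONST → push 12. Stack: [-24, 12]
LOAD_FAST k → push -8. Stack: [-24, 12, -8]
BINARY_OP + → 12 + -8 = 4. Stack: [-24, 4]
BINARY_OP + → -24 + 4 = -20. Stack: [-20]
STORE_FAST v → v=-20. Stack: []
LOAD_FAST v → push -20. Stack: [-20]
LOAD_CONST → push 11. Stack: [-20, 11]
BINARY_OP + → -20 + 11 = -9. Stack: [-9]
RETURN_VALUE → return -9.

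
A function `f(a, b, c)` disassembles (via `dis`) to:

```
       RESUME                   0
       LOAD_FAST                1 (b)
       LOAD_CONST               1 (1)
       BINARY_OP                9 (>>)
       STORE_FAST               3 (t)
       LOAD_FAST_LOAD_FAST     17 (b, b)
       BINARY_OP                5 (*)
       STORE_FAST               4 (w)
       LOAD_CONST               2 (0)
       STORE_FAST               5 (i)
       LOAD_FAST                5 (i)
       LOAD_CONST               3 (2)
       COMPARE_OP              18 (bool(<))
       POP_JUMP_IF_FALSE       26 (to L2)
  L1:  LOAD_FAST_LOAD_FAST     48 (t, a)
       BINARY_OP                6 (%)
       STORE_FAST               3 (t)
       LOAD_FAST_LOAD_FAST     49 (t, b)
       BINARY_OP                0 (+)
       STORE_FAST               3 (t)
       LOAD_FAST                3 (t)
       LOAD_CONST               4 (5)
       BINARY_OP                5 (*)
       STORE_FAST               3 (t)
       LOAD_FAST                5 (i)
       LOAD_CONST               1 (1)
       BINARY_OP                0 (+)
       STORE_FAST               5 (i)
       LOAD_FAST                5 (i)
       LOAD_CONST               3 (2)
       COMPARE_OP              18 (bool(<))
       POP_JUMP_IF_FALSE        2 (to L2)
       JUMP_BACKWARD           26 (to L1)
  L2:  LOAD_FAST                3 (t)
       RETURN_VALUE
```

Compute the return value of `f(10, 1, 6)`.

30

LOAD_FAST b → push 1. Stack: [1]
LOAD_CONST → push 1. Stack: [1, 1]
BINARY_OP >> → 1 >> 1 = 0. Stack: [0]
STORE_FAST t → t=0. Stack: []
LOAD_FAST_LOAD_FAST b,b → push 1,1. Stack: [1, 1]
BINARY_OP * → 1 * 1 = 1. Stack: [1]
STORE_FAST w → w=1. Stack: []
LOAD_CONST → push 0. Stack: [0]
STORE_FAST i → i=0. Stack: []
LOAD_FAST i → push 0. Stack: [0]
LOAD_CONST → push 2. Stack: [0, 2]
COMPARE_OP bool(<) → 0 vs 2 = True. Stack: [True]
POP_JUMP_IF_FALSE → pop True; no jump. Stack: []
LOAD_FAST_LOAD_FAST t,a → push 0,10. Stack: [0, 10]
BINARY_OP % → 0 % 10 = 0. Stack: [0]
STORE_FAST t → t=0. Stack: []
LOAD_FAST_LOAD_FAST t,b → push 0,1. Stack: [0, 1]
BINARY_OP + → 0 + 1 = 1. Stack: [1]
STORE_FAST t → t=1. Stack: []
LOAD_FAST t → push 1. Stack: [1]
LOAD_CONST → push 5. Stack: [1, 5]
BINARY_OP * → 1 * 5 = 5. Stack: [5]
STORE_FAST t → t=5. Stack: []
LOAD_FAST i → push 0. Stack: [0]
LOAD_CONST → push 1. Stack: [0, 1]
BINARY_OP + → 0 + 1 = 1. Stack: [1]
STORE_FAST i → i=1. Stack: []
LOAD_FAST i → push 1. Stack: [1]
LOAD_CONST → push 2. Stack: [1, 2]
COMPARE_OP bool(<) → 1 vs 2 = True. Stack: [True]
POP_JUMP_IF_FALSE → pop True; no jump. Stack: []
LOAD_FAST_LOAD_FAST t,a → push 5,10. Stack: [5, 10]
BINARY_OP % → 5 % 10 = 5. Stack: [5]
STORE_FAST t → t=5. Stack: []
LOAD_FAST_LOAD_FAST t,b → push 5,1. Stack: [5, 1]
BINARY_OP + → 5 + 1 = 6. Stack: [6]
STORE_FAST t → t=6. Stack: []
LOAD_FAST t → push 6. Stack: [6]
LOAD_CONST → push 5. Stack: [6, 5]
BINARY_OP * → 6 * 5 = 30. Stack: [30]
STORE_FAST t → t=30. Stack: []
LOAD_FAST i → push 1. Stack: [1]
LOAD_CONST → push 1. Stack: [1, 1]
BINARY_OP + → 1 + 1 = 2. Stack: [2]
STORE_FAST i → i=2. Stack: []
LOAD_FAST i → push 2. Stack: [2]
LOAD_CONST → push 2. Stack: [2, 2]
COMPARE_OP bool(<) → 2 vs 2 = False. Stack: [False]
POP_JUMP_IF_FALSE → pop False; jump. Stack: []
LOAD_FAST t → push 30. Stack: [30]
RETURN_VALUE → return 30.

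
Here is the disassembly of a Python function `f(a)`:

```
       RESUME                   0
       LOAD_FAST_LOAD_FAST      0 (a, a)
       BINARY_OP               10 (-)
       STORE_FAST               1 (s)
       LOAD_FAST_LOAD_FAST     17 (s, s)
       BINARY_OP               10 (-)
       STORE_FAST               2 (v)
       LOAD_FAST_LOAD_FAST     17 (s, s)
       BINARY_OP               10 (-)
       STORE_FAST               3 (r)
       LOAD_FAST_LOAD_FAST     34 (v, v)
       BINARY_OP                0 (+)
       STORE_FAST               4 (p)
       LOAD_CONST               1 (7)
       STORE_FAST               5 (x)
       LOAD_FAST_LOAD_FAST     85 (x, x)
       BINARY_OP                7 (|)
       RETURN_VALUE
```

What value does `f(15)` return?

LOAD_FAST_LOAD_FAST a,a → push 15,15. Stack: [15, 15]
BINARY_OP - → 15 - 15 = 0. Stack: [0]
STORE_FAST s → s=0. Stack: []
LOAD_FAST_LOAD_FAST s,s → push 0,0. Stack: [0, 0]
BINARY_OP - → 0 - 0 = 0. Stack: [0]
STORE_FAST v → v=0. Stack: []
LOAD_FAST_LOAD_FAST s,s → push 0,0. Stack: [0, 0]
BINARY_OP - → 0 - 0 = 0. Stack: [0]
STORE_FAST r → r=0. Stack: []
LOAD_FAST_LOAD_FAST v,v → push 0,0. Stack: [0, 0]
BINARY_OP + → 0 + 0 = 0. Stack: [0]
STORE_FAST p → p=0. Stack: []
LOAD_CONST → push 7. Stack: [7]
STORE_FAST x → x=7. Stack: []
LOAD_FAST_LOAD_FAST x,x → push 7,7. Stack: [7, 7]
BINARY_OP | → 7 | 7 = 7. Stack: [7]
RETURN_VALUE → return 7.

7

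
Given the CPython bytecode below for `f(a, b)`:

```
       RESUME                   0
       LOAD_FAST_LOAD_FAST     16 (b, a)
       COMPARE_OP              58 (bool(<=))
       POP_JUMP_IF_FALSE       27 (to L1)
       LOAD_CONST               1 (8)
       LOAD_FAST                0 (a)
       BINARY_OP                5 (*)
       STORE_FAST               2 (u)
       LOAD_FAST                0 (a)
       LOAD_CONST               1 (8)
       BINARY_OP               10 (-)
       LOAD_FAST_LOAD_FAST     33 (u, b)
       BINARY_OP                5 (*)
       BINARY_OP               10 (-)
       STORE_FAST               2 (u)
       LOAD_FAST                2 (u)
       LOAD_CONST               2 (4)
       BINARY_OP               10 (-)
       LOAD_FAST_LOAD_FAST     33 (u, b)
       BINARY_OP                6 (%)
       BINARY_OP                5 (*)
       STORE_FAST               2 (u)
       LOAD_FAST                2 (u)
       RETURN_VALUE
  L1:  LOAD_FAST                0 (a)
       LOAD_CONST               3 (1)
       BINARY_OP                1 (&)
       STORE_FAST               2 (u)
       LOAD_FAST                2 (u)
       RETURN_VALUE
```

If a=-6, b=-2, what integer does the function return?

0

LOAD_FAST_LOAD_FAST b,a → push -2,-6. Stack: [-2, -6]
COMPARE_OP bool(<=) → -2 vs -6 = False. Stack: [False]
POP_JUMP_IF_FALSE → pop False; jump. Stack: []
LOAD_FAST a → push -6. Stack: [-6]
LOAD_CONST → push 1. Stack: [-6, 1]
BINARY_OP & → -6 & 1 = 0. Stack: [0]
STORE_FAST u → u=0. Stack: []
LOAD_FAST u → push 0. Stack: [0]
RETURN_VALUE → return 0.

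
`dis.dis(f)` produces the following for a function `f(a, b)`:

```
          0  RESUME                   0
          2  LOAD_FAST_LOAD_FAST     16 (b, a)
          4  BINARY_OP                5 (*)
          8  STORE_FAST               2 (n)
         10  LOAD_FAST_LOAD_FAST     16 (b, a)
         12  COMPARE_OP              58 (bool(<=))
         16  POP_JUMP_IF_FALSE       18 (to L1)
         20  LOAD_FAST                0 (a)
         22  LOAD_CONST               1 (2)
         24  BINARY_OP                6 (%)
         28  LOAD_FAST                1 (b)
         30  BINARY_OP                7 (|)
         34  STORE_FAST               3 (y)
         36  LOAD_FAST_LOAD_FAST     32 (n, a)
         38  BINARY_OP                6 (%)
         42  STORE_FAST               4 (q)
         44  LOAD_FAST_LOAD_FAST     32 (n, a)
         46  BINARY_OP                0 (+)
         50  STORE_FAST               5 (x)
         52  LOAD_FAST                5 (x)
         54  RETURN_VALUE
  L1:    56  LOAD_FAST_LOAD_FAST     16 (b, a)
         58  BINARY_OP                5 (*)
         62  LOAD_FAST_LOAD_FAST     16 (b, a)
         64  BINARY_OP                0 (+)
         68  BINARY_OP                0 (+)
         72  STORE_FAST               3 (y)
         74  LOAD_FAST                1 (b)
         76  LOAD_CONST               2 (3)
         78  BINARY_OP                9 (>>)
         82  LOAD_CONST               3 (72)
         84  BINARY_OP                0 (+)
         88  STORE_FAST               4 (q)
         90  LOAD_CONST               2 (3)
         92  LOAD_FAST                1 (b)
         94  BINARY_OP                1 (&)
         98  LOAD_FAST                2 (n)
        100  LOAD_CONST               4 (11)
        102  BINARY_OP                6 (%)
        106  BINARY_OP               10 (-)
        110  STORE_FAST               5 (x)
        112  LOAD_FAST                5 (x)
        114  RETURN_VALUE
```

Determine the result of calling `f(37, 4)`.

LOAD_FAST_LOAD_FAST b,a → push 4,37. Stack: [4, 37]
BINARY_OP * → 4 * 37 = 148. Stack: [148]
STORE_FAST n → n=148. Stack: []
LOAD_FAST_LOAD_FAST b,a → push 4,37. Stack: [4, 37]
COMPARE_OP bool(<=) → 4 vs 37 = True. Stack: [True]
POP_JUMP_IF_FALSE → pop True; no jump. Stack: []
LOAD_FAST a → push 37. Stack: [37]
LOAD_CONST → push 2. Stack: [37, 2]
BINARY_OP % → 37 % 2 = 1. Stack: [1]
LOAD_FAST b → push 4. Stack: [1, 4]
BINARY_OP | → 1 | 4 = 5. Stack: [5]
STORE_FAST y → y=5. Stack: []
LOAD_FAST_LOAD_FAST n,a → push 148,37. Stack: [148, 37]
BINARY_OP % → 148 % 37 = 0. Stack: [0]
STORE_FAST q → q=0. Stack: []
LOAD_FAST_LOAD_FAST n,a → push 148,37. Stack: [148, 37]
BINARY_OP + → 148 + 37 = 185. Stack: [185]
STORE_FAST x → x=185. Stack: []
LOAD_FAST x → push 185. Stack: [185]
RETURN_VALUE → return 185.

185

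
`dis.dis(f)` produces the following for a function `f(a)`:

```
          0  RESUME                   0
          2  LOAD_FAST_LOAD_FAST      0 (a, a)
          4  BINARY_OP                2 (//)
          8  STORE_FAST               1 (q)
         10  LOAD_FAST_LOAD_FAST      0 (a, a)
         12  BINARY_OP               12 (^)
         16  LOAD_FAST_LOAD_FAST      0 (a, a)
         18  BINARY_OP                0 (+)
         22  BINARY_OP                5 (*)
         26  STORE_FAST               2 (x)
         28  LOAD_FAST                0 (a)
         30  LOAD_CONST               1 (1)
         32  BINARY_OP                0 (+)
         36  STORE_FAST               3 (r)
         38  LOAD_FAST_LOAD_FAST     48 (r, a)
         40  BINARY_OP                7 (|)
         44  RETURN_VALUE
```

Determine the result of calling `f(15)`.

31

LOAD_FAST_LOAD_FAST a,a → push 15,15. Stack: [15, 15]
BINARY_OP // → 15 // 15 = 1. Stack: [1]
STORE_FAST q → q=1. Stack: []
LOAD_FAST_LOAD_FAST a,a → push 15,15. Stack: [15, 15]
BINARY_OP ^ → 15 ^ 15 = 0. Stack: [0]
LOAD_FAST_LOAD_FAST a,a → push 15,15. Stack: [0, 15, 15]
BINARY_OP + → 15 + 15 = 30. Stack: [0, 30]
BINARY_OP * → 0 * 30 = 0. Stack: [0]
STORE_FAST x → x=0. Stack: []
LOAD_FAST a → push 15. Stack: [15]
LOAD_CONST → push 1. Stack: [15, 1]
BINARY_OP + → 15 + 1 = 16. Stack: [16]
STORE_FAST r → r=16. Stack: []
LOAD_FAST_LOAD_FAST r,a → push 16,15. Stack: [16, 15]
BINARY_OP | → 16 | 15 = 31. Stack: [31]
RETURN_VALUE → return 31.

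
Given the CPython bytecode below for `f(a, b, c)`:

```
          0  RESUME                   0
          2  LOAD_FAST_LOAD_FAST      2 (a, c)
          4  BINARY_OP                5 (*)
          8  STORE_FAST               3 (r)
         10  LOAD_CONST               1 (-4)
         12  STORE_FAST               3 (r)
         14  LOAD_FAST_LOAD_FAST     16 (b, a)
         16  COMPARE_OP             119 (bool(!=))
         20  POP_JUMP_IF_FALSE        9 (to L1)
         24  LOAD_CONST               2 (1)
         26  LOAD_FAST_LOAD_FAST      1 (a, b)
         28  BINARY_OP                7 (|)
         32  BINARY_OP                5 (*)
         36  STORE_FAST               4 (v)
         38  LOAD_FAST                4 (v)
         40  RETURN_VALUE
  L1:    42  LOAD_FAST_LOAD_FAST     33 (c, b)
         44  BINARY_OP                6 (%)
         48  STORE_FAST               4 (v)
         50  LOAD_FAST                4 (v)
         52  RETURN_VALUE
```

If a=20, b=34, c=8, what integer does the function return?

54

LOAD_FAST_LOAD_FAST a,c → push 20,8. Stack: [20, 8]
BINARY_OP * → 20 * 8 = 160. Stack: [160]
STORE_FAST r → r=160. Stack: []
LOAD_CONST → push -4. Stack: [-4]
STORE_FAST r → r=-4. Stack: []
LOAD_FAST_LOAD_FAST b,a → push 34,20. Stack: [34, 20]
COMPARE_OP bool(!=) → 34 vs 20 = True. Stack: [True]
POP_JUMP_IF_FALSE → pop True; no jump. Stack: []
LOAD_CONST → push 1. Stack: [1]
LOAD_FAST_LOAD_FAST a,b → push 20,34. Stack: [1, 20, 34]
BINARY_OP | → 20 | 34 = 54. Stack: [1, 54]
BINARY_OP * → 1 * 54 = 54. Stack: [54]
STORE_FAST v → v=54. Stack: []
LOAD_FAST v → push 54. Stack: [54]
RETURN_VALUE → return 54.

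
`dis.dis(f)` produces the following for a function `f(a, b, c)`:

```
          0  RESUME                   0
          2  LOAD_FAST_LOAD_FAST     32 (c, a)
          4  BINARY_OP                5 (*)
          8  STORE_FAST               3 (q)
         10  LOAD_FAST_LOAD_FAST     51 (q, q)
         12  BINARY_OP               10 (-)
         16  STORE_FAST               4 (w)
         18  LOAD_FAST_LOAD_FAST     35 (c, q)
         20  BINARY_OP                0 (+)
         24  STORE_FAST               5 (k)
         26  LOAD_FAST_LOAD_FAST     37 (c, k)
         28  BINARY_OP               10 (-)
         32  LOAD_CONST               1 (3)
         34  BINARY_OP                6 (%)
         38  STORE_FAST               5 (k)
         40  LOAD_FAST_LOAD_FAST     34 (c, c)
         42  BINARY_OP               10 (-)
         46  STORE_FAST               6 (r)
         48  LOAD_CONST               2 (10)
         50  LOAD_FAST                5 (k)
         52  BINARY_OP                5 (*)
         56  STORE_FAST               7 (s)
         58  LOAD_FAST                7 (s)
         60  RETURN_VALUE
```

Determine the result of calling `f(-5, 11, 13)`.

20

LOAD_FAST_LOAD_FAST c,a → push 13,-5. Stack: [13, -5]
BINARY_OP * → 13 * -5 = -65. Stack: [-65]
STORE_FAST q → q=-65. Stack: []
LOAD_FAST_LOAD_FAST q,q → push -65,-65. Stack: [-65, -65]
BINARY_OP - → -65 - -65 = 0. Stack: [0]
STORE_FAST w → w=0. Stack: []
LOAD_FAST_LOAD_FAST c,q → push 13,-65. Stack: [13, -65]
BINARY_OP + → 13 + -65 = -52. Stack: [-52]
STORE_FAST k → k=-52. Stack: []
LOAD_FAST_LOAD_FAST c,k → push 13,-52. Stack: [13, -52]
BINARY_OP - → 13 - -52 = 65. Stack: [65]
LOAD_CONST → push 3. Stack: [65, 3]
BINARY_OP % → 65 % 3 = 2. Stack: [2]
STORE_FAST k → k=2. Stack: []
LOAD_FAST_LOAD_FAST c,c → push 13,13. Stack: [13, 13]
BINARY_OP - → 13 - 13 = 0. Stack: [0]
STORE_FAST r → r=0. Stack: []
LOAD_CONST → push 10. Stack: [10]
LOAD_FAST k → push 2. Stack: [10, 2]
BINARY_OP * → 10 * 2 = 20. Stack: [20]
STORE_FAST s → s=20. Stack: []
LOAD_FAST s → push 20. Stack: [20]
RETURN_VALUE → return 20.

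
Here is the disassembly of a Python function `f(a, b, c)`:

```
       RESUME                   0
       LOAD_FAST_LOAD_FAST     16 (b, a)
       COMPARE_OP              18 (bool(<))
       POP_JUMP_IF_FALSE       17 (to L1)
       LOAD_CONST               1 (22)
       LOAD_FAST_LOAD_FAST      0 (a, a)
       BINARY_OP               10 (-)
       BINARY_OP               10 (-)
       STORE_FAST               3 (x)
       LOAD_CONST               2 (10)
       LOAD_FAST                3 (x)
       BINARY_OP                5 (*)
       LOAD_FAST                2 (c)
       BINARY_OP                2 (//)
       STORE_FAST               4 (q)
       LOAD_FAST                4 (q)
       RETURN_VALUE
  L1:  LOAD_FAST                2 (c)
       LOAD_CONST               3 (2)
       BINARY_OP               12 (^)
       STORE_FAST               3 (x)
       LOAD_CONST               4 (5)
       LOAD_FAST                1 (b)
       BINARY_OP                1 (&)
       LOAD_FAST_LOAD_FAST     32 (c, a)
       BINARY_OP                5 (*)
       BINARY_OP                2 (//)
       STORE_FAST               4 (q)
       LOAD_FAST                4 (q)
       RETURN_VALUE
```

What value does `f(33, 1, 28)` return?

LOAD_FAST_LOAD_FAST b,a → push 1,33. Stack: [1, 33]
COMPARE_OP bool(<) → 1 vs 33 = True. Stack: [True]
POP_JUMP_IF_FALSE → pop True; no jump. Stack: []
LOAD_CONST → push 22. Stack: [22]
LOAD_FAST_LOAD_FAST a,a → push 33,33. Stack: [22, 33, 33]
BINARY_OP - → 33 - 33 = 0. Stack: [22, 0]
BINARY_OP - → 22 - 0 = 22. Stack: [22]
STORE_FAST x → x=22. Stack: []
LOAD_CONST → push 10. Stack: [10]
LOAD_FAST x → push 22. Stack: [10, 22]
BINARY_OP * → 10 * 22 = 220. Stack: [220]
LOAD_FAST c → push 28. Stack: [220, 28]
BINARY_OP // → 220 // 28 = 7. Stack: [7]
STORE_FAST q → q=7. Stack: []
LOAD_FAST q → push 7. Stack: [7]
RETURN_VALUE → return 7.

7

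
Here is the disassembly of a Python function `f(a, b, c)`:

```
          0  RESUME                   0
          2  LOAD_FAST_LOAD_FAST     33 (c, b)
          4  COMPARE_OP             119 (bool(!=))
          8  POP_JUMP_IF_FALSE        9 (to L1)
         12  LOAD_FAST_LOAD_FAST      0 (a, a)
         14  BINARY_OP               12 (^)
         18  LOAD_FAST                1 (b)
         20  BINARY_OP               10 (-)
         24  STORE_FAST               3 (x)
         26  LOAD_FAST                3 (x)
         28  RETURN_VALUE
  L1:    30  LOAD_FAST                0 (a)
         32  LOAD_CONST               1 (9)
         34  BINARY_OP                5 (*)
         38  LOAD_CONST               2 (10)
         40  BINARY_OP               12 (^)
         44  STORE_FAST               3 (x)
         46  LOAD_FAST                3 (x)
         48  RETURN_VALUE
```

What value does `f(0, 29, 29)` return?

LOAD_FAST_LOAD_FAST c,b → push 29,29. Stack: [29, 29]
COMPARE_OP bool(!=) → 29 vs 29 = False. Stack: [False]
POP_JUMP_IF_FALSE → pop False; jump. Stack: []
LOAD_FAST a → push 0. Stack: [0]
LOAD_CONST → push 9. Stack: [0, 9]
BINARY_OP * → 0 * 9 = 0. Stack: [0]
LOAD_CONST → push 10. Stack: [0, 10]
BINARY_OP ^ → 0 ^ 10 = 10. Stack: [10]
STORE_FAST x → x=10. Stack: []
LOAD_FAST x → push 10. Stack: [10]
RETURN_VALUE → return 10.

10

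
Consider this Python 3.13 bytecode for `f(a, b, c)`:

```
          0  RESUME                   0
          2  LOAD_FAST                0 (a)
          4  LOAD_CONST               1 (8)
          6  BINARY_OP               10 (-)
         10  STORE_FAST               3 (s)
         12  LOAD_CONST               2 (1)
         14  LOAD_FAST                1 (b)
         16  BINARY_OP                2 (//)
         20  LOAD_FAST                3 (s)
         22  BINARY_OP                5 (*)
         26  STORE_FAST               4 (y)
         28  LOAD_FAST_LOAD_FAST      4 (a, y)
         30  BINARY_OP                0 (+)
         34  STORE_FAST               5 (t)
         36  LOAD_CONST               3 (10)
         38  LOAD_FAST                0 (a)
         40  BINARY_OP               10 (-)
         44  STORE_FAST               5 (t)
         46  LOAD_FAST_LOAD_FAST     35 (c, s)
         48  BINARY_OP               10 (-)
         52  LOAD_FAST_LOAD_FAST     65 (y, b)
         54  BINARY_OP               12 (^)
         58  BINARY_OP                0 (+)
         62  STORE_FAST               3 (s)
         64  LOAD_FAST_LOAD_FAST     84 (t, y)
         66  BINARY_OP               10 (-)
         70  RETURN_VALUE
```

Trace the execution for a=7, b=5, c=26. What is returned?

LOAD_FAST a → push 7. Stack: [7]
LOAD_CONST → push 8. Stack: [7, 8]
BINARY_OP - → 7 - 8 = -1. Stack: [-1]
STORE_FAST s → s=-1. Stack: []
LOAD_CONST → push 1. Stack: [1]
LOAD_FAST b → push 5. Stack: [1, 5]
BINARY_OP // → 1 // 5 = 0. Stack: [0]
LOAD_FAST s → push -1. Stack: [0, -1]
BINARY_OP * → 0 * -1 = 0. Stack: [0]
STORE_FAST y → y=0. Stack: []
LOAD_FAST_LOAD_FAST a,y → push 7,0. Stack: [7, 0]
BINARY_OP + → 7 + 0 = 7. Stack: [7]
STORE_FAST t → t=7. Stack: []
LOAD_CONST → push 10. Stack: [10]
LOAD_FAST a → push 7. Stack: [10, 7]
BINARY_OP - → 10 - 7 = 3. Stack: [3]
STORE_FAST t → t=3. Stack: []
LOAD_FAST_LOAD_FAST c,s → push 26,-1. Stack: [26, -1]
BINARY_OP - → 26 - -1 = 27. Stack: [27]
LOAD_FAST_LOAD_FAST y,b → push 0,5. Stack: [27, 0, 5]
BINARY_OP ^ → 0 ^ 5 = 5. Stack: [27, 5]
BINARY_OP + → 27 + 5 = 32. Stack: [32]
STORE_FAST s → s=32. Stack: []
LOAD_FAST_LOAD_FAST t,y → push 3,0. Stack: [3, 0]
BINARY_OP - → 3 - 0 = 3. Stack: [3]
RETURN_VALUE → return 3.

3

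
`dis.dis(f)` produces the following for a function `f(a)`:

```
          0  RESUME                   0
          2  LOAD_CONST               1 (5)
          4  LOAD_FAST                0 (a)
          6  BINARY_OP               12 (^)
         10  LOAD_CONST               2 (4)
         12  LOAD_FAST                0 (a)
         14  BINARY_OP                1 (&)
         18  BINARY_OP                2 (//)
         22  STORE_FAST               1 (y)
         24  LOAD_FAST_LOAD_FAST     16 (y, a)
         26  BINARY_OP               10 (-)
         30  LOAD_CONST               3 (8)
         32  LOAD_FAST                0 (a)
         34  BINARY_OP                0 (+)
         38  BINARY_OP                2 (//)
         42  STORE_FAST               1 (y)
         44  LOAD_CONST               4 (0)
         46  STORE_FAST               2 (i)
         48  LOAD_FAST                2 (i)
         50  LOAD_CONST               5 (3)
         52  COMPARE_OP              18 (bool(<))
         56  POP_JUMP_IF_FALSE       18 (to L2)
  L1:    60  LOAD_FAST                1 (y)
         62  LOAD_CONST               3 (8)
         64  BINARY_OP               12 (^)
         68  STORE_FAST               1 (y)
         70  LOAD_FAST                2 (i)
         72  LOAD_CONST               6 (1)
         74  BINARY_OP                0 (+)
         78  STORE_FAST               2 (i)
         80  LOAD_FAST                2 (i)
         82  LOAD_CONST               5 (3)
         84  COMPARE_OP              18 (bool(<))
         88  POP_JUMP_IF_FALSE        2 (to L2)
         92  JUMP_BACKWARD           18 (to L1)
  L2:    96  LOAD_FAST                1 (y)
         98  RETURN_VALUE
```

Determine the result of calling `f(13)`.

LOAD_CONST → push 5. Stack: [5]
LOAD_FAST a → push 13. Stack: [5, 13]
BINARY_OP ^ → 5 ^ 13 = 8. Stack: [8]
LOAD_CONST → push 4. Stack: [8, 4]
LOAD_FAST a → push 13. Stack: [8, 4, 13]
BINARY_OP & → 4 & 13 = 4. Stack: [8, 4]
BINARY_OP // → 8 // 4 = 2. Stack: [2]
STORE_FAST y → y=2. Stack: []
LOAD_FAST_LOAD_FAST y,a → push 2,13. Stack: [2, 13]
BINARY_OP - → 2 - 13 = -11. Stack: [-11]
LOAD_CONST → push 8. Stack: [-11, 8]
LOAD_FAST a → push 13. Stack: [-11, 8, 13]
BINARY_OP + → 8 + 13 = 21. Stack: [-11, 21]
BINARY_OP // → -11 // 21 = -1. Stack: [-1]
STORE_FAST y → y=-1. Stack: []
LOAD_CONST → push 0. Stack: [0]
STORE_FAST i → i=0. Stack: []
LOAD_FAST i → push 0. Stack: [0]
LOAD_CONST → push 3. Stack: [0, 3]
COMPARE_OP bool(<) → 0 vs 3 = True. Stack: [True]
POP_JUMP_IF_FALSE → pop True; no jump. Stack: []
LOAD_FAST y → push -1. Stack: [-1]
LOAD_CONST → push 8. Stack: [-1, 8]
BINARY_OP ^ → -1 ^ 8 = -9. Stack: [-9]
STORE_FAST y → y=-9. Stack: []
LOAD_FAST i → push 0. Stack: [0]
LOAD_CONST → push 1. Stack: [0, 1]
BINARY_OP + → 0 + 1 = 1. Stack: [1]
STORE_FAST i → i=1. Stack: []
LOAD_FAST i → push 1. Stack: [1]
LOAD_CONST → push 3. Stack: [1, 3]
COMPARE_OP bool(<) → 1 vs 3 = True. Stack: [True]
POP_JUMP_IF_FALSE → pop True; no jump. Stack: []
LOAD_FAST y → push -9. Stack: [-9]
LOAD_CONST → push 8. Stack: [-9, 8]
BINARY_OP ^ → -9 ^ 8 = -1. Stack: [-1]
STORE_FAST y → y=-1. Stack: []
LOAD_FAST i → push 1. Stack: [1]
LOAD_CONST → push 1. Stack: [1, 1]
BINARY_OP + → 1 + 1 = 2. Stack: [2]
STORE_FAST i → i=2. Stack: []
LOAD_FAST i → push 2. Stack: [2]
LOAD_CONST → push 3. Stack: [2, 3]
COMPARE_OP bool(<) → 2 vs 3 = True. Stack: [True]
POP_JUMP_IF_FALSE → pop True; no jump. Stack: []
LOAD_FAST y → push -1. Stack: [-1]
LOAD_CONST → push 8. Stack: [-1, 8]
BINARY_OP ^ → -1 ^ 8 = -9. Stack: [-9]
STORE_FAST y → y=-9. Stack: []
LOAD_FAST i → push 2. Stack: [2]
LOAD_CONST → push 1. Stack: [2, 1]
BINARY_OP + → 2 + 1 = 3. Stack: [3]
STORE_FAST i → i=3. Stack: []
LOAD_FAST i → push 3. Stack: [3]
LOAD_CONST → push 3. Stack: [3, 3]
COMPARE_OP bool(<) → 3 vs 3 = False. Stack: [False]
POP_JUMP_IF_FALSE → pop False; jump. Stack: []
LOAD_FAST y → push -9. Stack: [-9]
RETURN_VALUE → return -9.

-9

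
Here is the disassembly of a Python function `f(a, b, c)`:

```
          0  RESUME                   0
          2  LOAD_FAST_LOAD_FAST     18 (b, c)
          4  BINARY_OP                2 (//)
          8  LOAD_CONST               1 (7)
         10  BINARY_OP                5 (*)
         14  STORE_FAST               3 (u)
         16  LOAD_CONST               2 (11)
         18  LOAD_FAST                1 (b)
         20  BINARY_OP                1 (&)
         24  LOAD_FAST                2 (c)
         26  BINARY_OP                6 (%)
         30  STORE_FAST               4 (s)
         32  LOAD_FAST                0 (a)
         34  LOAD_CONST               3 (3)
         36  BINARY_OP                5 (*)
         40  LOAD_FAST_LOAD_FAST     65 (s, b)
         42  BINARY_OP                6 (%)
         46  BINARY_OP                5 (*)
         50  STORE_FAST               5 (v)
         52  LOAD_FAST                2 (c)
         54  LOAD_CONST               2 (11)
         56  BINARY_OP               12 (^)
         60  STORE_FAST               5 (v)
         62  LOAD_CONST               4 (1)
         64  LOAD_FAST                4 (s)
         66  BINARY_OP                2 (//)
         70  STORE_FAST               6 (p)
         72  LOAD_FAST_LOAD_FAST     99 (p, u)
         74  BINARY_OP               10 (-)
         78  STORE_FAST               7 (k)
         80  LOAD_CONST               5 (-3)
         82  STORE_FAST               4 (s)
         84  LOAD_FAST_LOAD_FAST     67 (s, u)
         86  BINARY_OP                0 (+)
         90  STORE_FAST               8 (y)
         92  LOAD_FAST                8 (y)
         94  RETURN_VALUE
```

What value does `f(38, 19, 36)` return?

LOAD_FAST_LOAD_FAST b,c → push 19,36. Stack: [19, 36]
BINARY_OP // → 19 // 36 = 0. Stack: [0]
LOAD_CONST → push 7. Stack: [0, 7]
BINARY_OP * → 0 * 7 = 0. Stack: [0]
STORE_FAST u → u=0. Stack: []
LOAD_CONST → push 11. Stack: [11]
LOAD_FAST b → push 19. Stack: [11, 19]
BINARY_OP & → 11 & 19 = 3. Stack: [3]
LOAD_FAST c → push 36. Stack: [3, 36]
BINARY_OP % → 3 % 36 = 3. Stack: [3]
STORE_FAST s → s=3. Stack: []
LOAD_FAST a → push 38. Stack: [38]
LOAD_CONST → push 3. Stack: [38, 3]
BINARY_OP * → 38 * 3 = 114. Stack: [114]
LOAD_FAST_LOAD_FAST s,b → push 3,19. Stack: [114, 3, 19]
BINARY_OP % → 3 % 19 = 3. Stack: [114, 3]
BINARY_OP * → 114 * 3 = 342. Stack: [342]
STORE_FAST v → v=342. Stack: []
LOAD_FAST c → push 36. Stack: [36]
LOAD_CONST → push 11. Stack: [36, 11]
BINARY_OP ^ → 36 ^ 11 = 47. Stack: [47]
STORE_FAST v → v=47. Stack: []
LOAD_CONST → push 1. Stack: [1]
LOAD_FAST s → push 3. Stack: [1, 3]
BINARY_OP // → 1 // 3 = 0. Stack: [0]
STORE_FAST p → p=0. Stack: []
LOAD_FAST_LOAD_FAST p,u → push 0,0. Stack: [0, 0]
BINARY_OP - → 0 - 0 = 0. Stack: [0]
STORE_FAST k → k=0. Stack: []
LOAD_CONST → push -3. Stack: [-3]
STORE_FAST s → s=-3. Stack: []
LOAD_FAST_LOAD_FAST s,u → push -3,0. Stack: [-3, 0]
BINARY_OP + → -3 + 0 = -3. Stack: [-3]
STORE_FAST y → y=-3. Stack: []
LOAD_FAST y → push -3. Stack: [-3]
RETURN_VALUE → return -3.

-3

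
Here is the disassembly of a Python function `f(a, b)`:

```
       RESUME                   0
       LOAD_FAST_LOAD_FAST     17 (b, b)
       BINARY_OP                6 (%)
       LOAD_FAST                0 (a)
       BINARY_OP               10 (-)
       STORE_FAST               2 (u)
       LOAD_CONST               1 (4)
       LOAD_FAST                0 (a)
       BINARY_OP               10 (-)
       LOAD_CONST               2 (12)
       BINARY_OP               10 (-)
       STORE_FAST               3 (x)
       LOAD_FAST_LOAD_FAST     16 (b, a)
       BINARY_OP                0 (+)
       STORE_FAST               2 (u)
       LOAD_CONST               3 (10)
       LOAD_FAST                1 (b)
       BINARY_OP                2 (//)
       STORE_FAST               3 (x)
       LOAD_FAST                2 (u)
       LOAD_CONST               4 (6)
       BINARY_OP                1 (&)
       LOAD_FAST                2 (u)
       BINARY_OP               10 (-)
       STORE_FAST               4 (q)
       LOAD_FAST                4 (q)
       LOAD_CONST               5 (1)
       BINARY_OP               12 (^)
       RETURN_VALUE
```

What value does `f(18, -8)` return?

LOAD_FAST_LOAD_FAST b,b → push -8,-8. Stack: [-8, -8]
BINARY_OP % → -8 % -8 = 0. Stack: [0]
LOAD_FAST a → push 18. Stack: [0, 18]
BINARY_OP - → 0 - 18 = -18. Stack: [-18]
STORE_FAST u → u=-18. Stack: []
LOAD_CONST → push 4. Stack: [4]
LOAD_FAST a → push 18. Stack: [4, 18]
BINARY_OP - → 4 - 18 = -14. Stack: [-14]
LOAD_CONST → push 12. Stack: [-14, 12]
BINARY_OP - → -14 - 12 = -26. Stack: [-26]
STORE_FAST x → x=-26. Stack: []
LOAD_FAST_LOAD_FAST b,a → push -8,18. Stack: [-8, 18]
BINARY_OP + → -8 + 18 = 10. Stack: [10]
STORE_FAST u → u=10. Stack: []
LOAD_CONST → push 10. Stack: [10]
LOAD_FAST b → push -8. Stack: [10, -8]
BINARY_OP // → 10 // -8 = -2. Stack: [-2]
STORE_FAST x → x=-2. Stack: []
LOAD_FAST u → push 10. Stack: [10]
LOAD_CONST → push 6. Stack: [10, 6]
BINARY_OP & → 10 & 6 = 2. Stack: [2]
LOAD_FAST u → push 10. Stack: [2, 10]
BINARY_OP - → 2 - 10 = -8. Stack: [-8]
STORE_FAST q → q=-8. Stack: []
LOAD_FAST q → push -8. Stack: [-8]
LOAD_CONST → push 1. Stack: [-8, 1]
BINARY_OP ^ → -8 ^ 1 = -7. Stack: [-7]
RETURN_VALUE → return -7.

-7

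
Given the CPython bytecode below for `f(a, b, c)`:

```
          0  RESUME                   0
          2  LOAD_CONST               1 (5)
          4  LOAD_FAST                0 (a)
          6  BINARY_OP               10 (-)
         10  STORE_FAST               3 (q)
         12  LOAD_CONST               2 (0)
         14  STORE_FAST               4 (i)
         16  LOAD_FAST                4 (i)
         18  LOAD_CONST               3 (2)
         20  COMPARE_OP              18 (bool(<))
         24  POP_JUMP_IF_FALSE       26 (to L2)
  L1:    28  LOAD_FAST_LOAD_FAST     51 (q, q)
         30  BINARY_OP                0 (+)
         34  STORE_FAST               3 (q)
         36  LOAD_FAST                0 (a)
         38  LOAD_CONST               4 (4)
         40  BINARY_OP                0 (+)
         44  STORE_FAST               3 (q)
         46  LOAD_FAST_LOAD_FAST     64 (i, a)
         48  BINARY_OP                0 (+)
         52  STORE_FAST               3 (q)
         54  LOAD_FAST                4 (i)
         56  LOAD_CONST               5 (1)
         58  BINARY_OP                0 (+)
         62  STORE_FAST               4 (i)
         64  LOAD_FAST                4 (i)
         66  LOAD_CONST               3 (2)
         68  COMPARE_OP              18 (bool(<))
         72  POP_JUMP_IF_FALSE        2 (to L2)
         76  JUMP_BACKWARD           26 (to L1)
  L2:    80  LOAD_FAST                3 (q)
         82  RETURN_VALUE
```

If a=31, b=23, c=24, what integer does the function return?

LOAD_CONST → push 5. Stack: [5]
LOAD_FAST a → push 31. Stack: [5, 31]
BINARY_OP - → 5 - 31 = -26. Stack: [-26]
STORE_FAST q → q=-26. Stack: []
LOAD_CONST → push 0. Stack: [0]
STORE_FAST i → i=0. Stack: []
LOAD_FAST i → push 0. Stack: [0]
LOAD_CONST → push 2. Stack: [0, 2]
COMPARE_OP bool(<) → 0 vs 2 = True. Stack: [True]
POP_JUMP_IF_FALSE → pop True; no jump. Stack: []
LOAD_FAST_LOAD_FAST q,q → push -26,-26. Stack: [-26, -26]
BINARY_OP + → -26 + -26 = -52. Stack: [-52]
STORE_FAST q → q=-52. Stack: []
LOAD_FAST a → push 31. Stack: [31]
LOAD_CONST → push 4. Stack: [31, 4]
BINARY_OP + → 31 + 4 = 35. Stack: [35]
STORE_FAST q → q=35. Stack: []
LOAD_FAST_LOAD_FAST i,a → push 0,31. Stack: [0, 31]
BINARY_OP + → 0 + 31 = 31. Stack: [31]
STORE_FAST q → q=31. Stack: []
LOAD_FAST i → push 0. Stack: [0]
LOAD_CONST → push 1. Stack: [0, 1]
BINARY_OP + → 0 + 1 = 1. Stack: [1]
STORE_FAST i → i=1. Stack: []
LOAD_FAST i → push 1. Stack: [1]
LOAD_CONST → push 2. Stack: [1, 2]
COMPARE_OP bool(<) → 1 vs 2 = True. Stack: [True]
POP_JUMP_IF_FALSE → pop True; no jump. Stack: []
LOAD_FAST_LOAD_FAST q,q → push 31,31. Stack: [31, 31]
BINARY_OP + → 31 + 31 = 62. Stack: [62]
STORE_FAST q → q=62. Stack: []
LOAD_FAST a → push 31. Stack: [31]
LOAD_CONST → push 4. Stack: [31, 4]
BINARY_OP + → 31 + 4 = 35. Stack: [35]
STORE_FAST q → q=35. Stack: []
LOAD_FAST_LOAD_FAST i,a → push 1,31. Stack: [1, 31]
BINARY_OP + → 1 + 31 = 32. Stack: [32]
STORE_FAST q → q=32. Stack: []
LOAD_FAST i → push 1. Stack: [1]
LOAD_CONST → push 1. Stack: [1, 1]
BINARY_OP + → 1 + 1 = 2. Stack: [2]
STORE_FAST i → i=2. Stack: []
LOAD_FAST i → push 2. Stack: [2]
LOAD_CONST → push 2. Stack: [2, 2]
COMPARE_OP bool(<) → 2 vs 2 = False. Stack: [False]
POP_JUMP_IF_FALSE → pop False; jump. Stack: []
LOAD_FAST q → push 32. Stack: [32]
RETURN_VALUE → return 32.

32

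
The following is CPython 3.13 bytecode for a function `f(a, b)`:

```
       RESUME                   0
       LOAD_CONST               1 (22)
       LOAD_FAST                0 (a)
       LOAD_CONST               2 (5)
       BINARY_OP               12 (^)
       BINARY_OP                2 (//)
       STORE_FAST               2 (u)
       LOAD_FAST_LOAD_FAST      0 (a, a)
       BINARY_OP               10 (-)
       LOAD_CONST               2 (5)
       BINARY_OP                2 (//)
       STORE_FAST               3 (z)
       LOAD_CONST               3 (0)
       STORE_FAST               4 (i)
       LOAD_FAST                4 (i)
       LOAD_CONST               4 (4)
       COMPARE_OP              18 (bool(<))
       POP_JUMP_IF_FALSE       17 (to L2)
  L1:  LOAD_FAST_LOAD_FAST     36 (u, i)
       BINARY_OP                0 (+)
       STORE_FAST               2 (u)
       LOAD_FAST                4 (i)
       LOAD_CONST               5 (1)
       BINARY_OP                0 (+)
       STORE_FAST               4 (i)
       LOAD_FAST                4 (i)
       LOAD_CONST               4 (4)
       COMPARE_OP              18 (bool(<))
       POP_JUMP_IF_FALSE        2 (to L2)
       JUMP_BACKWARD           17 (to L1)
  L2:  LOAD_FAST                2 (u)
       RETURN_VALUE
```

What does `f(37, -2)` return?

6

LOAD_CONST → push 22. Stack: [22]
LOAD_FAST a → push 37. Stack: [22, 37]
LOAD_CONST → push 5. Stack: [22, 37, 5]
BINARY_OP ^ → 37 ^ 5 = 32. Stack: [22, 32]
BINARY_OP // → 22 // 32 = 0. Stack: [0]
STORE_FAST u → u=0. Stack: []
LOAD_FAST_LOAD_FAST a,a → push 37,37. Stack: [37, 37]
BINARY_OP - → 37 - 37 = 0. Stack: [0]
LOAD_CONST → push 5. Stack: [0, 5]
BINARY_OP // → 0 // 5 = 0. Stack: [0]
STORE_FAST z → z=0. Stack: []
LOAD_CONST → push 0. Stack: [0]
STORE_FAST i → i=0. Stack: []
LOAD_FAST i → push 0. Stack: [0]
LOAD_CONST → push 4. Stack: [0, 4]
COMPARE_OP bool(<) → 0 vs 4 = True. Stack: [True]
POP_JUMP_IF_FALSE → pop True; no jump. Stack: []
LOAD_FAST_LOAD_FAST u,i → push 0,0. Stack: [0, 0]
BINARY_OP + → 0 + 0 = 0. Stack: [0]
STORE_FAST u → u=0. Stack: []
LOAD_FAST i → push 0. Stack: [0]
LOAD_CONST → push 1. Stack: [0, 1]
BINARY_OP + → 0 + 1 = 1. Stack: [1]
STORE_FAST i → i=1. Stack: []
LOAD_FAST i → push 1. Stack: [1]
LOAD_CONST → push 4. Stack: [1, 4]
COMPARE_OP bool(<) → 1 vs 4 = True. Stack: [True]
POP_JUMP_IF_FALSE → pop True; no jump. Stack: []
LOAD_FAST_LOAD_FAST u,i → push 0,1. Stack: [0, 1]
BINARY_OP + → 0 + 1 = 1. Stack: [1]
STORE_FAST u → u=1. Stack: []
LOAD_FAST i → push 1. Stack: [1]
LOAD_CONST → push 1. Stack: [1, 1]
BINARY_OP + → 1 + 1 = 2. Stack: [2]
STORE_FAST i → i=2. Stack: []
LOAD_FAST i → push 2. Stack: [2]
LOAD_CONST → push 4. Stack: [2, 4]
COMPARE_OP bool(<) → 2 vs 4 = True. Stack: [True]
POP_JUMP_IF_FALSE → pop True; no jump. Stack: []
LOAD_FAST_LOAD_FAST u,i → push 1,2. Stack: [1, 2]
BINARY_OP + → 1 + 2 = 3. Stack: [3]
STORE_FAST u → u=3. Stack: []
LOAD_FAST i → push 2. Stack: [2]
LOAD_CONST → push 1. Stack: [2, 1]
BINARY_OP + → 2 + 1 = 3. Stack: [3]
STORE_FAST i → i=3. Stack: []
LOAD_FAST i → push 3. Stack: [3]
LOAD_CONST → push 4. Stack: [3, 4]
COMPARE_OP bool(<) → 3 vs 4 = True. Stack: [True]
POP_JUMP_IF_FALSE → pop True; no jump. Stack: []
LOAD_FAST_LOAD_FAST u,i → push 3,3. Stack: [3, 3]
BINARY_OP + → 3 + 3 = 6. Stack: [6]
STORE_FAST u → u=6. Stack: []
LOAD_FAST i → push 3. Stack: [3]
LOAD_CONST → push 1. Stack: [3, 1]
BINARY_OP + → 3 + 1 = 4. Stack: [4]
STORE_FAST i → i=4. Stack: []
LOAD_FAST i → push 4. Stack: [4]
LOAD_CONST → push 4. Stack: [4, 4]
COMPARE_OP bool(<) → 4 vs 4 = False. Stack: [False]
POP_JUMP_IF_FALSE → pop False; jump. Stack: []
LOAD_FAST u → push 6. Stack: [6]
RETURN_VALUE → return 6.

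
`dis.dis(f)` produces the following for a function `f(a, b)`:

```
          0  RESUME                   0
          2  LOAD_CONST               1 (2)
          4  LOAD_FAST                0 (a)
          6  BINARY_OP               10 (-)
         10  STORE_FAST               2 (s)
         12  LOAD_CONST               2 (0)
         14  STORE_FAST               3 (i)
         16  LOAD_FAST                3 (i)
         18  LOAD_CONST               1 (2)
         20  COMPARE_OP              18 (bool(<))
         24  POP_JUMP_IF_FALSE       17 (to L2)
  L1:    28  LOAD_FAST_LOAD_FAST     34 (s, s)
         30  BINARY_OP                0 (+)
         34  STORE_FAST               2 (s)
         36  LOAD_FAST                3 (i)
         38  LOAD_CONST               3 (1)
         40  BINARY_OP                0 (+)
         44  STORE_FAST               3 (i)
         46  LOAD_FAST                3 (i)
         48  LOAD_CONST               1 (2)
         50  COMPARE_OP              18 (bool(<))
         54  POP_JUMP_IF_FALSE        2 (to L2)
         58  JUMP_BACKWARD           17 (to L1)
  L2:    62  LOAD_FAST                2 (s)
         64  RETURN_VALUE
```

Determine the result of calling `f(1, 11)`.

LOAD_CONST → push 2. Stack: [2]
LOAD_FAST a → push 1. Stack: [2, 1]
BINARY_OP - → 2 - 1 = 1. Stack: [1]
STORE_FAST s → s=1. Stack: []
LOAD_CONST → push 0. Stack: [0]
STORE_FAST i → i=0. Stack: []
LOAD_FAST i → push 0. Stack: [0]
LOAD_CONST → push 2. Stack: [0, 2]
COMPARE_OP bool(<) → 0 vs 2 = True. Stack: [True]
POP_JUMP_IF_FALSE → pop True; no jump. Stack: []
LOAD_FAST_LOAD_FAST s,s → push 1,1. Stack: [1, 1]
BINARY_OP + → 1 + 1 = 2. Stack: [2]
STORE_FAST s → s=2. Stack: []
LOAD_FAST i → push 0. Stack: [0]
LOAD_CONST → push 1. Stack: [0, 1]
BINARY_OP + → 0 + 1 = 1. Stack: [1]
STORE_FAST i → i=1. Stack: []
LOAD_FAST i → push 1. Stack: [1]
LOAD_CONST → push 2. Stack: [1, 2]
COMPARE_OP bool(<) → 1 vs 2 = True. Stack: [True]
POP_JUMP_IF_FALSE → pop True; no jump. Stack: []
LOAD_FAST_LOAD_FAST s,s → push 2,2. Stack: [2, 2]
BINARY_OP + → 2 + 2 = 4. Stack: [4]
STORE_FAST s → s=4. Stack: []
LOAD_FAST i → push 1. Stack: [1]
LOAD_CONST → push 1. Stack: [1, 1]
BINARY_OP + → 1 + 1 = 2. Stack: [2]
STORE_FAST i → i=2. Stack: []
LOAD_FAST i → push 2. Stack: [2]
LOAD_CONST → push 2. Stack: [2, 2]
COMPARE_OP bool(<) → 2 vs 2 = False. Stack: [False]
POP_JUMP_IF_FALSE → pop False; jump. Stack: []
LOAD_FAST s → push 4. Stack: [4]
RETURN_VALUE → return 4.

4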